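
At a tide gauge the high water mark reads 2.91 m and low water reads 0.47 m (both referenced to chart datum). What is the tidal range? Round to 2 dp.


Tidal range = High water - Low water
Tidal range = 2.91 - (0.47)
Tidal range = 2.44 m

2.44


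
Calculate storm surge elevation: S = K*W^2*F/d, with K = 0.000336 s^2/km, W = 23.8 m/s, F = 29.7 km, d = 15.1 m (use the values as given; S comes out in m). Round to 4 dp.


S = K * W^2 * F / d
W^2 = 23.8^2 = 566.44
S = 0.000336 * 566.44 * 29.7 / 15.1
Numerator = 0.000336 * 566.44 * 29.7 = 5.652618
S = 5.652618 / 15.1 = 0.3743 m

0.3743


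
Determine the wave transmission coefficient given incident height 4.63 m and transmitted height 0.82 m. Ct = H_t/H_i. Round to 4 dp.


Ct = H_t / H_i
Ct = 0.82 / 4.63
Ct = 0.1771

0.1771


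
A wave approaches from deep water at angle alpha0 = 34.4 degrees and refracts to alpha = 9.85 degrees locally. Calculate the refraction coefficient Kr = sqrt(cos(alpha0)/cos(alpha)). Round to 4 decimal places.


Kr = sqrt(cos(alpha0) / cos(alpha))
cos(34.4) = 0.825113
cos(9.85) = 0.985259
Kr = sqrt(0.825113 / 0.985259)
Kr = sqrt(0.837458)
Kr = 0.9151

0.9151


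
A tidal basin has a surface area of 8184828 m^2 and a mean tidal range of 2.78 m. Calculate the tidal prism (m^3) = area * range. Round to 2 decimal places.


Tidal prism = Area * Tidal range
P = 8184828 * 2.78
P = 22753821.84 m^3

22753821.84


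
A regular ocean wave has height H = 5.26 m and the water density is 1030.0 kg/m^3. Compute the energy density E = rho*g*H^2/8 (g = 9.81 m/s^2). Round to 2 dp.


E = (1/8) * rho * g * H^2
E = (1/8) * 1030.0 * 9.81 * 5.26^2
E = 0.125 * 1030.0 * 9.81 * 27.6676
E = 34945.22 J/m^2

34945.22


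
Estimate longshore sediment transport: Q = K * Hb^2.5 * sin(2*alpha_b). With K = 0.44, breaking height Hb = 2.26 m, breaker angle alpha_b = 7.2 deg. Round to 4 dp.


Q = K * Hb^2.5 * sin(2 * alpha_b)
Hb^2.5 = 2.26^2.5 = 7.678406
sin(2 * 7.2) = sin(14.4) = 0.248690
Q = 0.44 * 7.678406 * 0.248690
Q = 0.8402 m^3/s

0.8402


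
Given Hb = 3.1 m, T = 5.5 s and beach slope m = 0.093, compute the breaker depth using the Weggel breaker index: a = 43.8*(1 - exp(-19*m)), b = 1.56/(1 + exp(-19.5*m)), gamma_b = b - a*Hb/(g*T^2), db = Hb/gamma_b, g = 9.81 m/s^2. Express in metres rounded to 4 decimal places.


a = 43.8 * (1 - exp(-19 * m))
exp(-19 * 0.093) = exp(-1.7670) = 0.170845
a = 43.8 * (1 - 0.170845) = 36.317000
b = 1.56 / (1 + exp(-19.5 * m))
exp(-19.5 * 0.093) = exp(-1.8135) = 0.163082
b = 1.56 / (1 + 0.163082) = 1.341264
Hb / (g * T^2) = 3.1 / (9.81 * 5.5^2) = 3.1 / 296.7525 = 0.01044642
gamma_b = b - a * Hb/(g*T^2) = 1.341264 - 36.317000 * 0.01044642 = 0.961881
db = Hb / gamma_b = 3.1 / 0.961881
db = 3.2229 m

3.2229


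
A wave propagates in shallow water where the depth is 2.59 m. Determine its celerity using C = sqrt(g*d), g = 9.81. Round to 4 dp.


Using the shallow-water approximation:
C = sqrt(g * d) = sqrt(9.81 * 2.59)
C = sqrt(25.4079)
C = 5.0406 m/s

5.0406


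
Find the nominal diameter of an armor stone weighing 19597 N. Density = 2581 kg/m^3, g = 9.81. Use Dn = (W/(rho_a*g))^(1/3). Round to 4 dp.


V = W / (rho_a * g)
V = 19597 / (2581 * 9.81)
V = 19597 / 25319.61
V = 0.773985 m^3
Dn = V^(1/3) = 0.773985^(1/3)
Dn = 0.9181 m

0.9181


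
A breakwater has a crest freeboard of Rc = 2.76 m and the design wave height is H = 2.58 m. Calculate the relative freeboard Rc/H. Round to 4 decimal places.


Relative freeboard = Rc / H
= 2.76 / 2.58
= 1.0698

1.0698


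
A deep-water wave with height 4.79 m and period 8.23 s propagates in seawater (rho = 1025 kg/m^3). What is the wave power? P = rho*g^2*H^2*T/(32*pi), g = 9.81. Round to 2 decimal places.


P = rho * g^2 * H^2 * T / (32 * pi)
P = 1025 * 9.81^2 * 4.79^2 * 8.23 / (32 * pi)
P = 1025 * 96.2361 * 22.9441 * 8.23 / 100.53096
P = 185281.86 W/m

185281.86


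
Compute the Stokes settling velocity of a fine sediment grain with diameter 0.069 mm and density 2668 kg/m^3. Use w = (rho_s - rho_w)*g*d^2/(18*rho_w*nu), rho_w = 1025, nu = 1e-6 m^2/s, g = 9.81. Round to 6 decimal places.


w = (rho_s - rho_w) * g * d^2 / (18 * rho_w * nu)
d = 0.069 mm = 0.000069 m
rho_s - rho_w = 2668 - 1025 = 1643
Numerator = 1643 * 9.81 * (0.000069)^2 = 0.000076736989
Denominator = 18 * 1025 * 1e-6 = 0.018450
w = 0.004159 m/s

0.004159


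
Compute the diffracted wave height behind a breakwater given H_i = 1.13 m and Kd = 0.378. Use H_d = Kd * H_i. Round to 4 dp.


H_d = Kd * H_i
H_d = 0.378 * 1.13
H_d = 0.4271 m

0.4271


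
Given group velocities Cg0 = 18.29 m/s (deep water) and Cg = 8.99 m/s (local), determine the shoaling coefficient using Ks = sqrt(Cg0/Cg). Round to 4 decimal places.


Ks = sqrt(Cg0 / Cg)
Ks = sqrt(18.29 / 8.99)
Ks = sqrt(2.0345)
Ks = 1.4264

1.4264


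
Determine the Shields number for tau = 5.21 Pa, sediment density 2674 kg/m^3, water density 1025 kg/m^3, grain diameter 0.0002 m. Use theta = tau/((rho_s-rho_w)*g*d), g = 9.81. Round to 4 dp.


theta = tau / ((rho_s - rho_w) * g * d)
rho_s - rho_w = 2674 - 1025 = 1649
Denominator = 1649 * 9.81 * 0.0002 = 3.235338
theta = 5.21 / 3.235338
theta = 1.6103

1.6103


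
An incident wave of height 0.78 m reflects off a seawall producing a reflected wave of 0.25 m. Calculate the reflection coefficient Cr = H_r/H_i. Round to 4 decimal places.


Cr = H_r / H_i
Cr = 0.25 / 0.78
Cr = 0.3205

0.3205


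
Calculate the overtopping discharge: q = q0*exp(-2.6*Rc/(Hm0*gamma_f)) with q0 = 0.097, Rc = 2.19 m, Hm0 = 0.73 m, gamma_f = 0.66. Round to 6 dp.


q = q0 * exp(-2.6 * Rc / (Hm0 * gamma_f))
Exponent = -2.6 * 2.19 / (0.73 * 0.66)
= -2.6 * 2.19 / 0.4818
= -11.818182
exp(-11.818182) = 0.000007
q = 0.097 * 0.000007
q = 0.000001 m^3/s/m

0.000001


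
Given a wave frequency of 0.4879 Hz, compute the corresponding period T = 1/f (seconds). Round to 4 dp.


T = 1 / f
T = 1 / 0.4879
T = 2.0496 s

2.0496


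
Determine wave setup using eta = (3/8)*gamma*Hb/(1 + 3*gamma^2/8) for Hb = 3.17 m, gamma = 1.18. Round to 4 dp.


eta = (3/8) * gamma * Hb / (1 + 3*gamma^2/8)
Numerator = (3/8) * 1.18 * 3.17 = 1.402725
Denominator = 1 + 3*1.18^2/8 = 1 + 0.522150 = 1.522150
eta = 1.402725 / 1.522150
eta = 0.9215 m

0.9215


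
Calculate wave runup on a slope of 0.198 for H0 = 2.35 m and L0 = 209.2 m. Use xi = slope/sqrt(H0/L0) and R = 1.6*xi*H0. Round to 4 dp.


xi = slope / sqrt(H0/L0)
H0/L0 = 2.35/209.2 = 0.011233
sqrt(0.011233) = 0.105987
xi = 0.198 / 0.105987 = 1.868152
R = 1.6 * xi * H0 = 1.6 * 1.868152 * 2.35
R = 7.0242 m

7.0242


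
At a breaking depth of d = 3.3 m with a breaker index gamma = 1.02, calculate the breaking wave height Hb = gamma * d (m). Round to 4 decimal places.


Hb = gamma * d
Hb = 1.02 * 3.3
Hb = 3.3660 m

3.3660


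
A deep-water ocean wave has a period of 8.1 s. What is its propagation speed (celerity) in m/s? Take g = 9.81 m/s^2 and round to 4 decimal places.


We use the deep-water celerity formula:
C = g * T / (2 * pi)
C = 9.81 * 8.1 / (2 * 3.14159...)
C = 79.461000 / 6.283185
C = 12.6466 m/s

12.6466


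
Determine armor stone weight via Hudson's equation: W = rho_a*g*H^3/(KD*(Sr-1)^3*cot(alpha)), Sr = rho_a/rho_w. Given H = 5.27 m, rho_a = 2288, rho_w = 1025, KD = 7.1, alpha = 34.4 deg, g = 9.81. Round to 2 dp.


Sr = rho_a / rho_w = 2288 / 1025 = 2.232195
(Sr - 1) = 1.232195
(Sr - 1)^3 = 1.870848
cot(34.4) = 1 / tan(34.4) = 1 / 0.684714 = 1.460463
Numerator = 2288 * 9.81 * 5.27^3 = 3285162.6241
Denominator = 7.1 * 1.870848 * 1.460463 = 19.399360
W = 3285162.6241 / 19.399360
W = 169343.86 N

169343.86


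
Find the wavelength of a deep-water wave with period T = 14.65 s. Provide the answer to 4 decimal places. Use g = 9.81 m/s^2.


L0 = g * T^2 / (2 * pi)
L0 = 9.81 * 14.65^2 / (2 * pi)
L0 = 9.81 * 214.6225 / 6.28319
L0 = 2105.4467 / 6.28319
L0 = 335.0923 m

335.0923


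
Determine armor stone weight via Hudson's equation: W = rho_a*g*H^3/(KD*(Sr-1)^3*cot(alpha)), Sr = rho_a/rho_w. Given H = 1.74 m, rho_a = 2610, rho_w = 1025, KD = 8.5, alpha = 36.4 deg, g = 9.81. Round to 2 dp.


Sr = rho_a / rho_w = 2610 / 1025 = 2.546341
(Sr - 1) = 1.546341
(Sr - 1)^3 = 3.697568
cot(36.4) = 1 / tan(36.4) = 1 / 0.737264 = 1.356367
Numerator = 2610 * 9.81 * 1.74^3 = 134883.0133
Denominator = 8.5 * 3.697568 * 1.356367 = 42.629707
W = 134883.0133 / 42.629707
W = 3164.06 N

3164.06


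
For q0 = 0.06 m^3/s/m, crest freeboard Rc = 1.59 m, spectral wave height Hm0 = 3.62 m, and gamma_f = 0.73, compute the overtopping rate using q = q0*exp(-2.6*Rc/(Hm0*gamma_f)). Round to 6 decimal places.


q = q0 * exp(-2.6 * Rc / (Hm0 * gamma_f))
Exponent = -2.6 * 1.59 / (3.62 * 0.73)
= -2.6 * 1.59 / 2.6426
= -1.564368
exp(-1.564368) = 0.209220
q = 0.06 * 0.209220
q = 0.012553 m^3/s/m

0.012553


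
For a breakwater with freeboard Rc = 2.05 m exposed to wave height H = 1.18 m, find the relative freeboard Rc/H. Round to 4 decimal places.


Relative freeboard = Rc / H
= 2.05 / 1.18
= 1.7373

1.7373


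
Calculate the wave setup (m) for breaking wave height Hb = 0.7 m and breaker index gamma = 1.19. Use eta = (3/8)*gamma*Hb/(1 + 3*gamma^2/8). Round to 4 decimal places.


eta = (3/8) * gamma * Hb / (1 + 3*gamma^2/8)
Numerator = (3/8) * 1.19 * 0.7 = 0.312375
Denominator = 1 + 3*1.19^2/8 = 1 + 0.531038 = 1.531038
eta = 0.312375 / 1.531038
eta = 0.2040 m

0.2040


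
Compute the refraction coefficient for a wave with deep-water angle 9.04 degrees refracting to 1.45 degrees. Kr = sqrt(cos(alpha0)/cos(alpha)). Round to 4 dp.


Kr = sqrt(cos(alpha0) / cos(alpha))
cos(9.04) = 0.987579
cos(1.45) = 0.999680
Kr = sqrt(0.987579 / 0.999680)
Kr = sqrt(0.987895)
Kr = 0.9939

0.9939


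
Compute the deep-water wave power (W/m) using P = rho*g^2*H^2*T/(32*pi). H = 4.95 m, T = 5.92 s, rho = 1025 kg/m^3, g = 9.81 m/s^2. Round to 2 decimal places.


P = rho * g^2 * H^2 * T / (32 * pi)
P = 1025 * 9.81^2 * 4.95^2 * 5.92 / (32 * pi)
P = 1025 * 96.2361 * 24.5025 * 5.92 / 100.53096
P = 142329.24 W/m

142329.24


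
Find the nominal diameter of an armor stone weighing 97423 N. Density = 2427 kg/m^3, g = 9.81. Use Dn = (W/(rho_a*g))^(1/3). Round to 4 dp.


V = W / (rho_a * g)
V = 97423 / (2427 * 9.81)
V = 97423 / 23808.87
V = 4.091878 m^3
Dn = V^(1/3) = 4.091878^(1/3)
Dn = 1.5995 m

1.5995


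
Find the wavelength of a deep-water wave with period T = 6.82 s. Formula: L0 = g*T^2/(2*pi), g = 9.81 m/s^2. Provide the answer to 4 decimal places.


L0 = g * T^2 / (2 * pi)
L0 = 9.81 * 6.82^2 / (2 * pi)
L0 = 9.81 * 46.5124 / 6.28319
L0 = 456.2866 / 6.28319
L0 = 72.6203 m

72.6203


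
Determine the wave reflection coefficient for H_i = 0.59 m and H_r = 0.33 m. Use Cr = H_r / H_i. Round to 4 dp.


Cr = H_r / H_i
Cr = 0.33 / 0.59
Cr = 0.5593

0.5593


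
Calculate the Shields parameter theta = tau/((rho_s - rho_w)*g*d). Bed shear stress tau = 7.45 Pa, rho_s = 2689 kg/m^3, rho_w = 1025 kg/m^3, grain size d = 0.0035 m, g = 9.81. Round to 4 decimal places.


theta = tau / ((rho_s - rho_w) * g * d)
rho_s - rho_w = 2689 - 1025 = 1664
Denominator = 1664 * 9.81 * 0.0035 = 57.133440
theta = 7.45 / 57.133440
theta = 0.1304

0.1304


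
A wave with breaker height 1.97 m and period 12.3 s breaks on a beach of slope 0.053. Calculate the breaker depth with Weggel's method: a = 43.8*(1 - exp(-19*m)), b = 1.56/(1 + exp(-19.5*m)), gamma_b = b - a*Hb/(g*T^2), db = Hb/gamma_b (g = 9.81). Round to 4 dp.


a = 43.8 * (1 - exp(-19 * m))
exp(-19 * 0.053) = exp(-1.0070) = 0.365313
a = 43.8 * (1 - 0.365313) = 27.799278
b = 1.56 / (1 + exp(-19.5 * m))
exp(-19.5 * 0.053) = exp(-1.0335) = 0.355760
b = 1.56 / (1 + 0.355760) = 1.150646
Hb / (g * T^2) = 1.97 / (9.81 * 12.3^2) = 1.97 / 1484.1549 = 0.00132735
gamma_b = b - a * Hb/(g*T^2) = 1.150646 - 27.799278 * 0.00132735 = 1.113747
db = Hb / gamma_b = 1.97 / 1.113747
db = 1.7688 m

1.7688


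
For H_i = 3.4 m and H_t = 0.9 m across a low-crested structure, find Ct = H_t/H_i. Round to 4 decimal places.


Ct = H_t / H_i
Ct = 0.9 / 3.4
Ct = 0.2647

0.2647


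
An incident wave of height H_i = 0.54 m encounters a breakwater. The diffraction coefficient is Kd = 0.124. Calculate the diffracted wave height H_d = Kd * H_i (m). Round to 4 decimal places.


H_d = Kd * H_i
H_d = 0.124 * 0.54
H_d = 0.0670 m

0.0670


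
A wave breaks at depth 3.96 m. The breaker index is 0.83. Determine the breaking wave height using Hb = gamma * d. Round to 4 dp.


Hb = gamma * d
Hb = 0.83 * 3.96
Hb = 3.2868 m

3.2868


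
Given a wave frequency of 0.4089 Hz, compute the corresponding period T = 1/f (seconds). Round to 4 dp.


T = 1 / f
T = 1 / 0.4089
T = 2.4456 s

2.4456


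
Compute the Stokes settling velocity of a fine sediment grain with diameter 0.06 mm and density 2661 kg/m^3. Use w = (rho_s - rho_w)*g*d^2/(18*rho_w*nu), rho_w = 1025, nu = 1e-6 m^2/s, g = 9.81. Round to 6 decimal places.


w = (rho_s - rho_w) * g * d^2 / (18 * rho_w * nu)
d = 0.06 mm = 0.000060 m
rho_s - rho_w = 2661 - 1025 = 1636
Numerator = 1636 * 9.81 * (0.000060)^2 = 0.000057776976
Denominator = 18 * 1025 * 1e-6 = 0.018450
w = 0.003132 m/s

0.003132


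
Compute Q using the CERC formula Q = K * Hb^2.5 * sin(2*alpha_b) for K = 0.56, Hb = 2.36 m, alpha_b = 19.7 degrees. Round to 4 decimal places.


Q = K * Hb^2.5 * sin(2 * alpha_b)
Hb^2.5 = 2.36^2.5 = 8.556182
sin(2 * 19.7) = sin(39.4) = 0.634731
Q = 0.56 * 8.556182 * 0.634731
Q = 3.0413 m^3/s

3.0413


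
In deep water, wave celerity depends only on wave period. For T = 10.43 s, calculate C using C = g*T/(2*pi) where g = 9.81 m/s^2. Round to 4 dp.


We use the deep-water celerity formula:
C = g * T / (2 * pi)
C = 9.81 * 10.43 / (2 * 3.14159...)
C = 102.318300 / 6.283185
C = 16.2845 m/s

16.2845


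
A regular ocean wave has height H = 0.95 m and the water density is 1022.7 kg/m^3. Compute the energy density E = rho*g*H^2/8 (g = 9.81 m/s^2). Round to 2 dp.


E = (1/8) * rho * g * H^2
E = (1/8) * 1022.7 * 9.81 * 0.95^2
E = 0.125 * 1022.7 * 9.81 * 0.9025
E = 1131.81 J/m^2

1131.81


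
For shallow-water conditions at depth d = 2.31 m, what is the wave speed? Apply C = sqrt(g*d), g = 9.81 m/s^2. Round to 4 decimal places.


Using the shallow-water approximation:
C = sqrt(g * d) = sqrt(9.81 * 2.31)
C = sqrt(22.6611)
C = 4.7604 m/s

4.7604


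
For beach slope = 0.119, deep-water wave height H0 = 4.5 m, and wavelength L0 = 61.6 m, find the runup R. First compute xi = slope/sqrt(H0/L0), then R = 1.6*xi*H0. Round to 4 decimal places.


xi = slope / sqrt(H0/L0)
H0/L0 = 4.5/61.6 = 0.073052
sqrt(0.073052) = 0.270281
xi = 0.119 / 0.270281 = 0.440282
R = 1.6 * xi * H0 = 1.6 * 0.440282 * 4.5
R = 3.1700 m

3.1700


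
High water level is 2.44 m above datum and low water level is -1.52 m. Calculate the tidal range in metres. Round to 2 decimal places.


Tidal range = High water - Low water
Tidal range = 2.44 - (-1.52)
Tidal range = 3.96 m

3.96


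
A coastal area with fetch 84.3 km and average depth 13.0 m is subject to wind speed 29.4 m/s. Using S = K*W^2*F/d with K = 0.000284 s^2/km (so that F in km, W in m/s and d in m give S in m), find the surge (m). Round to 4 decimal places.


S = K * W^2 * F / d
W^2 = 29.4^2 = 864.36
S = 0.000284 * 864.36 * 84.3 / 13.0
Numerator = 0.000284 * 864.36 * 84.3 = 20.693816
S = 20.693816 / 13.0 = 1.5918 m

1.5918


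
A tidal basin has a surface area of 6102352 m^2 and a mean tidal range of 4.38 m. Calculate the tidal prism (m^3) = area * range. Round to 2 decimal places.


Tidal prism = Area * Tidal range
P = 6102352 * 4.38
P = 26728301.76 m^3

26728301.76


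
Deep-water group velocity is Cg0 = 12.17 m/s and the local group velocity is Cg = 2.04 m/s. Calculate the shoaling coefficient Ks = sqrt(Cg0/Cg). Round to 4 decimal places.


Ks = sqrt(Cg0 / Cg)
Ks = sqrt(12.17 / 2.04)
Ks = sqrt(5.9657)
Ks = 2.4425

2.4425


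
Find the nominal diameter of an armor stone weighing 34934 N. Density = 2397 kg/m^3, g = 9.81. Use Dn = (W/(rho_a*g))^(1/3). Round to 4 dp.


V = W / (rho_a * g)
V = 34934 / (2397 * 9.81)
V = 34934 / 23514.57
V = 1.485632 m^3
Dn = V^(1/3) = 1.485632^(1/3)
Dn = 1.1410 m

1.1410


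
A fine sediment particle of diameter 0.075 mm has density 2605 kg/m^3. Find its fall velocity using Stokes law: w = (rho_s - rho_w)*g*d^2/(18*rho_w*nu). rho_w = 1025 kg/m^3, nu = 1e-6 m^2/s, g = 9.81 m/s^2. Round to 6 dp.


w = (rho_s - rho_w) * g * d^2 / (18 * rho_w * nu)
d = 0.075 mm = 0.000075 m
rho_s - rho_w = 2605 - 1025 = 1580
Numerator = 1580 * 9.81 * (0.000075)^2 = 0.000087186375
Denominator = 18 * 1025 * 1e-6 = 0.018450
w = 0.004726 m/s

0.004726


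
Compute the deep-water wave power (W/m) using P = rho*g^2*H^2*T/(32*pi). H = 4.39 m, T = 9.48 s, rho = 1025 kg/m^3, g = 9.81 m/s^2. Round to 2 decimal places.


P = rho * g^2 * H^2 * T / (32 * pi)
P = 1025 * 9.81^2 * 4.39^2 * 9.48 / (32 * pi)
P = 1025 * 96.2361 * 19.2721 * 9.48 / 100.53096
P = 179266.61 W/m

179266.61


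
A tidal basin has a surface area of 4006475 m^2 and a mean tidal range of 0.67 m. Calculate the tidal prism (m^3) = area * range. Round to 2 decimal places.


Tidal prism = Area * Tidal range
P = 4006475 * 0.67
P = 2684338.25 m^3

2684338.25


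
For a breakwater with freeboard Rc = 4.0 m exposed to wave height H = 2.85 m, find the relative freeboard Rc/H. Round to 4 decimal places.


Relative freeboard = Rc / H
= 4.0 / 2.85
= 1.4035

1.4035


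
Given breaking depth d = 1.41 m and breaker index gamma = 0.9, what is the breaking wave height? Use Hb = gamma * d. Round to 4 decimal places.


Hb = gamma * d
Hb = 0.9 * 1.41
Hb = 1.2690 m

1.2690


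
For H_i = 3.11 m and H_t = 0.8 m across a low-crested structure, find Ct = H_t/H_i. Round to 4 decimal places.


Ct = H_t / H_i
Ct = 0.8 / 3.11
Ct = 0.2572

0.2572


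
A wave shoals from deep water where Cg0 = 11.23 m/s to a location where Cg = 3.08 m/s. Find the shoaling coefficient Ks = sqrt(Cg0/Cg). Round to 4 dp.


Ks = sqrt(Cg0 / Cg)
Ks = sqrt(11.23 / 3.08)
Ks = sqrt(3.6461)
Ks = 1.9095

1.9095


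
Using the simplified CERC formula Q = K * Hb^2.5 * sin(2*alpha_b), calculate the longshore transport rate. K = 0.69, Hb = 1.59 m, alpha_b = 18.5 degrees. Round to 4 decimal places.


Q = K * Hb^2.5 * sin(2 * alpha_b)
Hb^2.5 = 1.59^2.5 = 3.187813
sin(2 * 18.5) = sin(37.0) = 0.601815
Q = 0.69 * 3.187813 * 0.601815
Q = 1.3237 m^3/s

1.3237


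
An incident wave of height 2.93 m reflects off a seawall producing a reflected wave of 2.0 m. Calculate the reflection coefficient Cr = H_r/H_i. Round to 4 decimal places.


Cr = H_r / H_i
Cr = 2.0 / 2.93
Cr = 0.6826

0.6826


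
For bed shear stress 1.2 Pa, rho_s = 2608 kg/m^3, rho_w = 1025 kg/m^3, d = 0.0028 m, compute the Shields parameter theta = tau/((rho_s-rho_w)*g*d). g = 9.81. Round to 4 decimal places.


theta = tau / ((rho_s - rho_w) * g * d)
rho_s - rho_w = 2608 - 1025 = 1583
Denominator = 1583 * 9.81 * 0.0028 = 43.481844
theta = 1.2 / 43.481844
theta = 0.0276

0.0276


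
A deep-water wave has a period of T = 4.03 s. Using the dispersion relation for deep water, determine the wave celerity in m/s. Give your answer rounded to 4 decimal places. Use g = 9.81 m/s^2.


We use the deep-water celerity formula:
C = g * T / (2 * pi)
C = 9.81 * 4.03 / (2 * 3.14159...)
C = 39.534300 / 6.283185
C = 6.2921 m/s

6.2921


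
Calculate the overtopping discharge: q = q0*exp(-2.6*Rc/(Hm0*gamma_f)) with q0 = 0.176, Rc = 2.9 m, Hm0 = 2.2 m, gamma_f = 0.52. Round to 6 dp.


q = q0 * exp(-2.6 * Rc / (Hm0 * gamma_f))
Exponent = -2.6 * 2.9 / (2.2 * 0.52)
= -2.6 * 2.9 / 1.1440
= -6.590909
exp(-6.590909) = 0.001373
q = 0.176 * 0.001373
q = 0.000242 m^3/s/m

0.000242


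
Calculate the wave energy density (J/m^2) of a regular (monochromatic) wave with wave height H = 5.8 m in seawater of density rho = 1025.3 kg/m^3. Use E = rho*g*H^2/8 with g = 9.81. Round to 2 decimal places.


E = (1/8) * rho * g * H^2
E = (1/8) * 1025.3 * 9.81 * 5.8^2
E = 0.125 * 1025.3 * 9.81 * 33.6400
E = 42294.70 J/m^2

42294.70


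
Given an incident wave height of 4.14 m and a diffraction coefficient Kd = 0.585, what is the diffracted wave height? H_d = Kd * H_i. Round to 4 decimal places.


H_d = Kd * H_i
H_d = 0.585 * 4.14
H_d = 2.4219 m

2.4219


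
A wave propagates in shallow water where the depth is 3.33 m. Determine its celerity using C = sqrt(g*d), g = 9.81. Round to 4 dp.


Using the shallow-water approximation:
C = sqrt(g * d) = sqrt(9.81 * 3.33)
C = sqrt(32.6673)
C = 5.7155 m/s

5.7155


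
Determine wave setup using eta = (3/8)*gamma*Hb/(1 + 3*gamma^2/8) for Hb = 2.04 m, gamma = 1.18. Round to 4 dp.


eta = (3/8) * gamma * Hb / (1 + 3*gamma^2/8)
Numerator = (3/8) * 1.18 * 2.04 = 0.902700
Denominator = 1 + 3*1.18^2/8 = 1 + 0.522150 = 1.522150
eta = 0.902700 / 1.522150
eta = 0.5930 m

0.5930


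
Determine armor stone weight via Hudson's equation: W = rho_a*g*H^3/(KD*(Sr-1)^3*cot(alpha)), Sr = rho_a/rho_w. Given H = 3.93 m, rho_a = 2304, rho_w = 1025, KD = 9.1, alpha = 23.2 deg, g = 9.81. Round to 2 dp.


Sr = rho_a / rho_w = 2304 / 1025 = 2.247805
(Sr - 1) = 1.247805
(Sr - 1)^3 = 1.942853
cot(23.2) = 1 / tan(23.2) = 1 / 0.428601 = 2.333175
Numerator = 2304 * 9.81 * 3.93^3 = 1371921.0927
Denominator = 9.1 * 1.942853 * 2.333175 = 41.250452
W = 1371921.0927 / 41.250452
W = 33258.33 N

33258.33


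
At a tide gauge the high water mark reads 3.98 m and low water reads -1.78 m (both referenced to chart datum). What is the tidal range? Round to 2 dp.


Tidal range = High water - Low water
Tidal range = 3.98 - (-1.78)
Tidal range = 5.76 m

5.76


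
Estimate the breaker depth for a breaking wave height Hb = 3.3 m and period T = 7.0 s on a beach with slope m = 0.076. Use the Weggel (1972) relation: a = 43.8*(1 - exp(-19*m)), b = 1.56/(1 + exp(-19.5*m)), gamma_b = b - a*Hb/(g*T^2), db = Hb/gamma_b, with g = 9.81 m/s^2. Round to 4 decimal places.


a = 43.8 * (1 - exp(-19 * m))
exp(-19 * 0.076) = exp(-1.4440) = 0.235982
a = 43.8 * (1 - 0.235982) = 33.463991
b = 1.56 / (1 + exp(-19.5 * m))
exp(-19.5 * 0.076) = exp(-1.4820) = 0.227183
b = 1.56 / (1 + 0.227183) = 1.271204
Hb / (g * T^2) = 3.3 / (9.81 * 7.0^2) = 3.3 / 480.6900 = 0.00686513
gamma_b = b - a * Hb/(g*T^2) = 1.271204 - 33.463991 * 0.00686513 = 1.041469
db = Hb / gamma_b = 3.3 / 1.041469
db = 3.1686 m

3.1686


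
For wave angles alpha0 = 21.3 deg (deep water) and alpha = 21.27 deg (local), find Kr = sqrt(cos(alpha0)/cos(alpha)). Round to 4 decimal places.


Kr = sqrt(cos(alpha0) / cos(alpha))
cos(21.3) = 0.931691
cos(21.27) = 0.931881
Kr = sqrt(0.931691 / 0.931881)
Kr = sqrt(0.999796)
Kr = 0.9999

0.9999


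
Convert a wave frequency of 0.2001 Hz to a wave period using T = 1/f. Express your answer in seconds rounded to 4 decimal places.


T = 1 / f
T = 1 / 0.2001
T = 4.9975 s

4.9975


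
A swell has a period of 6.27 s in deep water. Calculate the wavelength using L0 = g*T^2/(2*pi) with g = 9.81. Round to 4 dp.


L0 = g * T^2 / (2 * pi)
L0 = 9.81 * 6.27^2 / (2 * pi)
L0 = 9.81 * 39.3129 / 6.28319
L0 = 385.6595 / 6.28319
L0 = 61.3796 m

61.3796


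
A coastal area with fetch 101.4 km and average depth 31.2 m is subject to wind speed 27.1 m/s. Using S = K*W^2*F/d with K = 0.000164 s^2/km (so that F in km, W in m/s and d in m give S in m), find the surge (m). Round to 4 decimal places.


S = K * W^2 * F / d
W^2 = 27.1^2 = 734.41
S = 0.000164 * 734.41 * 101.4 / 31.2
Numerator = 0.000164 * 734.41 * 101.4 = 12.212945
S = 12.212945 / 31.2 = 0.3914 m

0.3914


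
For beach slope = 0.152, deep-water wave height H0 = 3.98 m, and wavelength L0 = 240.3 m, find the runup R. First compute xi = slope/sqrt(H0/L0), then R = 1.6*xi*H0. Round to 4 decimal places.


xi = slope / sqrt(H0/L0)
H0/L0 = 3.98/240.3 = 0.016563
sqrt(0.016563) = 0.128696
xi = 0.152 / 0.128696 = 1.181079
R = 1.6 * xi * H0 = 1.6 * 1.181079 * 3.98
R = 7.5211 m

7.5211


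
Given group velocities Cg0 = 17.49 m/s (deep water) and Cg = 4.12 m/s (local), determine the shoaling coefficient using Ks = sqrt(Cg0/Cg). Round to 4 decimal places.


Ks = sqrt(Cg0 / Cg)
Ks = sqrt(17.49 / 4.12)
Ks = sqrt(4.2451)
Ks = 2.0604

2.0604


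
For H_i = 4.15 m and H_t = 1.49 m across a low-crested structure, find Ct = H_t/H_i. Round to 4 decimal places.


Ct = H_t / H_i
Ct = 1.49 / 4.15
Ct = 0.3590

0.3590


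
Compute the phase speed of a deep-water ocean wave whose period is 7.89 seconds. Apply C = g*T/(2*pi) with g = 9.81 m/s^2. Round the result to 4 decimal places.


We use the deep-water celerity formula:
C = g * T / (2 * pi)
C = 9.81 * 7.89 / (2 * 3.14159...)
C = 77.400900 / 6.283185
C = 12.3187 m/s

12.3187


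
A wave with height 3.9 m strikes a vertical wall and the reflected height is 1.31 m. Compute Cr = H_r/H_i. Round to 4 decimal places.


Cr = H_r / H_i
Cr = 1.31 / 3.9
Cr = 0.3359

0.3359


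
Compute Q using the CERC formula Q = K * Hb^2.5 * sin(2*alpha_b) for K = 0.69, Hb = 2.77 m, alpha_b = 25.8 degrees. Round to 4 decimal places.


Q = K * Hb^2.5 * sin(2 * alpha_b)
Hb^2.5 = 2.77^2.5 = 12.770251
sin(2 * 25.8) = sin(51.6) = 0.783693
Q = 0.69 * 12.770251 * 0.783693
Q = 6.9055 m^3/s

6.9055


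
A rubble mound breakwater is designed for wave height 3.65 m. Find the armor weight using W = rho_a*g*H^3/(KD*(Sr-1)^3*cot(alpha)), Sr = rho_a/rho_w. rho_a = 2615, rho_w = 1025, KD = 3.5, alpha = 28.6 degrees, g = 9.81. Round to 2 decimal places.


Sr = rho_a / rho_w = 2615 / 1025 = 2.551220
(Sr - 1) = 1.551220
(Sr - 1)^3 = 3.732672
cot(28.6) = 1 / tan(28.6) = 1 / 0.545218 = 1.834130
Numerator = 2615 * 9.81 * 3.65^3 = 1247438.9317
Denominator = 3.5 * 3.732672 * 1.834130 = 23.961714
W = 1247438.9317 / 23.961714
W = 52059.67 N

52059.67


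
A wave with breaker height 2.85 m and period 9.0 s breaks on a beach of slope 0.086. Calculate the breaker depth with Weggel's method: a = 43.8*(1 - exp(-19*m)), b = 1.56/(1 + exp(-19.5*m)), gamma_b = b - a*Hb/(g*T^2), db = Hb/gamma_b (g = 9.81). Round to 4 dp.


a = 43.8 * (1 - exp(-19 * m))
exp(-19 * 0.086) = exp(-1.6340) = 0.195147
a = 43.8 * (1 - 0.195147) = 35.252543
b = 1.56 / (1 + exp(-19.5 * m))
exp(-19.5 * 0.086) = exp(-1.6770) = 0.186934
b = 1.56 / (1 + 0.186934) = 1.314311
Hb / (g * T^2) = 2.85 / (9.81 * 9.0^2) = 2.85 / 794.6100 = 0.00358667
gamma_b = b - a * Hb/(g*T^2) = 1.314311 - 35.252543 * 0.00358667 = 1.187872
db = Hb / gamma_b = 2.85 / 1.187872
db = 2.3992 m

2.3992


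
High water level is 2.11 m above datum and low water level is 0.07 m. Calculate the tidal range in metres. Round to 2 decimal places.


Tidal range = High water - Low water
Tidal range = 2.11 - (0.07)
Tidal range = 2.04 m

2.04


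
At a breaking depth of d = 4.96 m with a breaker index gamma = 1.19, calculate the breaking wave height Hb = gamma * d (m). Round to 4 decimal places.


Hb = gamma * d
Hb = 1.19 * 4.96
Hb = 5.9024 m

5.9024


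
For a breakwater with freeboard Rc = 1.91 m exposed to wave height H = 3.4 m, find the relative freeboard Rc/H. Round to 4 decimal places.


Relative freeboard = Rc / H
= 1.91 / 3.4
= 0.5618

0.5618


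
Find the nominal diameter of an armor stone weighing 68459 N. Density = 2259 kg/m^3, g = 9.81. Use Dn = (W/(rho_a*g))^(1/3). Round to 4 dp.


V = W / (rho_a * g)
V = 68459 / (2259 * 9.81)
V = 68459 / 22160.79
V = 3.089195 m^3
Dn = V^(1/3) = 3.089195^(1/3)
Dn = 1.4564 m

1.4564


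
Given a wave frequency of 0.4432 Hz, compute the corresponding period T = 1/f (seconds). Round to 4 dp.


T = 1 / f
T = 1 / 0.4432
T = 2.2563 s

2.2563


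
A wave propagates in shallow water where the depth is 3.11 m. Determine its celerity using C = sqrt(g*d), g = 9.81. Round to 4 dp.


Using the shallow-water approximation:
C = sqrt(g * d) = sqrt(9.81 * 3.11)
C = sqrt(30.5091)
C = 5.5235 m/s

5.5235


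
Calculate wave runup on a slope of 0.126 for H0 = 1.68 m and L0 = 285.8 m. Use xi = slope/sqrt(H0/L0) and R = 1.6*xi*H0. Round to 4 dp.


xi = slope / sqrt(H0/L0)
H0/L0 = 1.68/285.8 = 0.005878
sqrt(0.005878) = 0.076670
xi = 0.126 / 0.076670 = 1.643414
R = 1.6 * xi * H0 = 1.6 * 1.643414 * 1.68
R = 4.4175 m

4.4175


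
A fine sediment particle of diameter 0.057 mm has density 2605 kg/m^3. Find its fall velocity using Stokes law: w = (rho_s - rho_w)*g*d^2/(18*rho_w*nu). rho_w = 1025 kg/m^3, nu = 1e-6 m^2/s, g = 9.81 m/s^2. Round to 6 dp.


w = (rho_s - rho_w) * g * d^2 / (18 * rho_w * nu)
d = 0.057 mm = 0.000057 m
rho_s - rho_w = 2605 - 1025 = 1580
Numerator = 1580 * 9.81 * (0.000057)^2 = 0.000050358850
Denominator = 18 * 1025 * 1e-6 = 0.018450
w = 0.002729 m/s

0.002729


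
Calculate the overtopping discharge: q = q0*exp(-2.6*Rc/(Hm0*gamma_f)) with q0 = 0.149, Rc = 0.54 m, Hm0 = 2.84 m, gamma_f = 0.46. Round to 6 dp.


q = q0 * exp(-2.6 * Rc / (Hm0 * gamma_f))
Exponent = -2.6 * 0.54 / (2.84 * 0.46)
= -2.6 * 0.54 / 1.3064
= -1.074709
exp(-1.074709) = 0.341397
q = 0.149 * 0.341397
q = 0.050868 m^3/s/m

0.050868


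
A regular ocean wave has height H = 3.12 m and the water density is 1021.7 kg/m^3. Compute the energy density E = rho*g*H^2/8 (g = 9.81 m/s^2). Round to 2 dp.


E = (1/8) * rho * g * H^2
E = (1/8) * 1021.7 * 9.81 * 3.12^2
E = 0.125 * 1021.7 * 9.81 * 9.7344
E = 12195.84 J/m^2

12195.84


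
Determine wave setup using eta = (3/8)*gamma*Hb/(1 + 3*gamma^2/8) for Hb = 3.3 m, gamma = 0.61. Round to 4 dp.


eta = (3/8) * gamma * Hb / (1 + 3*gamma^2/8)
Numerator = (3/8) * 0.61 * 3.3 = 0.754875
Denominator = 1 + 3*0.61^2/8 = 1 + 0.139538 = 1.139538
eta = 0.754875 / 1.139538
eta = 0.6624 m

0.6624


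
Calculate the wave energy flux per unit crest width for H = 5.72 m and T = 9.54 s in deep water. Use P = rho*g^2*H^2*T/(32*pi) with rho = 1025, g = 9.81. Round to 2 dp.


P = rho * g^2 * H^2 * T / (32 * pi)
P = 1025 * 9.81^2 * 5.72^2 * 9.54 / (32 * pi)
P = 1025 * 96.2361 * 32.7184 * 9.54 / 100.53096
P = 306268.59 W/m

306268.59


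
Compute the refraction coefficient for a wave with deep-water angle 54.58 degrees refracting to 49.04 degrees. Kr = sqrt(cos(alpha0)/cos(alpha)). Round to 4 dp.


Kr = sqrt(cos(alpha0) / cos(alpha))
cos(54.58) = 0.579566
cos(49.04) = 0.655532
Kr = sqrt(0.579566 / 0.655532)
Kr = sqrt(0.884115)
Kr = 0.9403

0.9403


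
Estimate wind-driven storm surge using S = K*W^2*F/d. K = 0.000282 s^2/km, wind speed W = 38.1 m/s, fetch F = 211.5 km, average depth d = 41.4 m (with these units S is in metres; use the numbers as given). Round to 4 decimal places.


S = K * W^2 * F / d
W^2 = 38.1^2 = 1451.61
S = 0.000282 * 1451.61 * 211.5 / 41.4
Numerator = 0.000282 * 1451.61 * 211.5 = 86.578375
S = 86.578375 / 41.4 = 2.0913 m

2.0913


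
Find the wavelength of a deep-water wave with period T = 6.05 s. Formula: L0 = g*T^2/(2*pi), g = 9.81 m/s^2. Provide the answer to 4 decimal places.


L0 = g * T^2 / (2 * pi)
L0 = 9.81 * 6.05^2 / (2 * pi)
L0 = 9.81 * 36.6025 / 6.28319
L0 = 359.0705 / 6.28319
L0 = 57.1478 m

57.1478


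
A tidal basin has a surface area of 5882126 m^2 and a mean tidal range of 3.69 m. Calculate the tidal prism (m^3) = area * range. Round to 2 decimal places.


Tidal prism = Area * Tidal range
P = 5882126 * 3.69
P = 21705044.94 m^3

21705044.94


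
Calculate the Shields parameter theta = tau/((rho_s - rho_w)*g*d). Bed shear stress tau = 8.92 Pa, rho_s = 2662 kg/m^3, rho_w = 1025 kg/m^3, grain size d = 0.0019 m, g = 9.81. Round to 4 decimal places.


theta = tau / ((rho_s - rho_w) * g * d)
rho_s - rho_w = 2662 - 1025 = 1637
Denominator = 1637 * 9.81 * 0.0019 = 30.512043
theta = 8.92 / 30.512043
theta = 0.2923

0.2923


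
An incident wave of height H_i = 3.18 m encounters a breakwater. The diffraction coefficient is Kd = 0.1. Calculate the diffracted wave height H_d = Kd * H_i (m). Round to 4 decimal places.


H_d = Kd * H_i
H_d = 0.1 * 3.18
H_d = 0.3180 m

0.3180


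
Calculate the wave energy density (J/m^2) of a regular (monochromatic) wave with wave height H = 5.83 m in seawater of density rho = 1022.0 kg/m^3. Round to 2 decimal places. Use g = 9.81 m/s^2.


E = (1/8) * rho * g * H^2
E = (1/8) * 1022.0 * 9.81 * 5.83^2
E = 0.125 * 1022.0 * 9.81 * 33.9889
E = 42595.82 J/m^2

42595.82


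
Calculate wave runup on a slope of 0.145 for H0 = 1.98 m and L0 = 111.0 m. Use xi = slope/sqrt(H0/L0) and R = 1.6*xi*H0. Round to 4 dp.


xi = slope / sqrt(H0/L0)
H0/L0 = 1.98/111.0 = 0.017838
sqrt(0.017838) = 0.133558
xi = 0.145 / 0.133558 = 1.085668
R = 1.6 * xi * H0 = 1.6 * 1.085668 * 1.98
R = 3.4394 m

3.4394


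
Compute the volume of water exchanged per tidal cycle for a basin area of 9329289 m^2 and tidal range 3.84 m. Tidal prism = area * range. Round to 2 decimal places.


Tidal prism = Area * Tidal range
P = 9329289 * 3.84
P = 35824469.76 m^3

35824469.76


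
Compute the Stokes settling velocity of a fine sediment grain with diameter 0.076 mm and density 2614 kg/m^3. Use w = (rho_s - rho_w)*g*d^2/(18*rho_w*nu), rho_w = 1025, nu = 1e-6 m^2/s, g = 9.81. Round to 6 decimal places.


w = (rho_s - rho_w) * g * d^2 / (18 * rho_w * nu)
d = 0.076 mm = 0.000076 m
rho_s - rho_w = 2614 - 1025 = 1589
Numerator = 1589 * 9.81 * (0.000076)^2 = 0.000090036808
Denominator = 18 * 1025 * 1e-6 = 0.018450
w = 0.004880 m/s

0.004880


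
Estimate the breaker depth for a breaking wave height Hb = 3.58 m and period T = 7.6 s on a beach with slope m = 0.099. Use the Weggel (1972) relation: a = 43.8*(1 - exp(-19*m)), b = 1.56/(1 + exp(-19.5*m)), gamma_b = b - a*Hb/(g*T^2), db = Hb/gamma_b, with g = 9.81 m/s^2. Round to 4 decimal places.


a = 43.8 * (1 - exp(-19 * m))
exp(-19 * 0.099) = exp(-1.8810) = 0.152438
a = 43.8 * (1 - 0.152438) = 37.123233
b = 1.56 / (1 + exp(-19.5 * m))
exp(-19.5 * 0.099) = exp(-1.9305) = 0.145076
b = 1.56 / (1 + 0.145076) = 1.362355
Hb / (g * T^2) = 3.58 / (9.81 * 7.6^2) = 3.58 / 566.6256 = 0.00631810
gamma_b = b - a * Hb/(g*T^2) = 1.362355 - 37.123233 * 0.00631810 = 1.127807
db = Hb / gamma_b = 3.58 / 1.127807
db = 3.1743 m

3.1743


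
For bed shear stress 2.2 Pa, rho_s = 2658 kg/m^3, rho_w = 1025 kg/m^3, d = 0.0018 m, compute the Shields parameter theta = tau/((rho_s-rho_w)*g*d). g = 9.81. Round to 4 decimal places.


theta = tau / ((rho_s - rho_w) * g * d)
rho_s - rho_w = 2658 - 1025 = 1633
Denominator = 1633 * 9.81 * 0.0018 = 28.835514
theta = 2.2 / 28.835514
theta = 0.0763

0.0763


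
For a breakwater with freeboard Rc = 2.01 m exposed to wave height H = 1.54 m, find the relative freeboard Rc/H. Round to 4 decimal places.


Relative freeboard = Rc / H
= 2.01 / 1.54
= 1.3052

1.3052


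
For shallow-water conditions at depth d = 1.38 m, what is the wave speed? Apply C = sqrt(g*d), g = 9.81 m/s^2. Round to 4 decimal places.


Using the shallow-water approximation:
C = sqrt(g * d) = sqrt(9.81 * 1.38)
C = sqrt(13.5378)
C = 3.6794 m/s

3.6794


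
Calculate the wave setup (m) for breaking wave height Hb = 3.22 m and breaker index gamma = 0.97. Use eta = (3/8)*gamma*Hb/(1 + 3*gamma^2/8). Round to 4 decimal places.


eta = (3/8) * gamma * Hb / (1 + 3*gamma^2/8)
Numerator = (3/8) * 0.97 * 3.22 = 1.171275
Denominator = 1 + 3*0.97^2/8 = 1 + 0.352838 = 1.352838
eta = 1.171275 / 1.352838
eta = 0.8658 m

0.8658


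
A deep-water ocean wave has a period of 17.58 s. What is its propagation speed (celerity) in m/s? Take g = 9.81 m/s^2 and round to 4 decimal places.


We use the deep-water celerity formula:
C = g * T / (2 * pi)
C = 9.81 * 17.58 / (2 * 3.14159...)
C = 172.459800 / 6.283185
C = 27.4478 m/s

27.4478


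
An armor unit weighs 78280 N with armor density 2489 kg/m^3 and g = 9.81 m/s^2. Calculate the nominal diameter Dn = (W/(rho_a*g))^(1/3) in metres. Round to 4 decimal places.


V = W / (rho_a * g)
V = 78280 / (2489 * 9.81)
V = 78280 / 24417.09
V = 3.205951 m^3
Dn = V^(1/3) = 3.205951^(1/3)
Dn = 1.4745 m

1.4745


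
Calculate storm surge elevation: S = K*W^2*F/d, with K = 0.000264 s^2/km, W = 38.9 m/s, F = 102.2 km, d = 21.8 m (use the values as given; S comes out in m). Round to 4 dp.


S = K * W^2 * F / d
W^2 = 38.9^2 = 1513.21
S = 0.000264 * 1513.21 * 102.2 / 21.8
Numerator = 0.000264 * 1513.21 * 102.2 = 40.827616
S = 40.827616 / 21.8 = 1.8728 m

1.8728


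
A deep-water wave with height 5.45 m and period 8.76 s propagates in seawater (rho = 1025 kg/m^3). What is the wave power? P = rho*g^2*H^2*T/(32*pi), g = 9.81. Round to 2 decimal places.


P = rho * g^2 * H^2 * T / (32 * pi)
P = 1025 * 9.81^2 * 5.45^2 * 8.76 / (32 * pi)
P = 1025 * 96.2361 * 29.7025 * 8.76 / 100.53096
P = 255304.89 W/m

255304.89


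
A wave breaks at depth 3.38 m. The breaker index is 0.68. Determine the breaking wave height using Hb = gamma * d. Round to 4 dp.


Hb = gamma * d
Hb = 0.68 * 3.38
Hb = 2.2984 m

2.2984


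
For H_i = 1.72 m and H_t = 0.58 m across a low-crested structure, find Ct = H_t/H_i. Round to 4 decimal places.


Ct = H_t / H_i
Ct = 0.58 / 1.72
Ct = 0.3372

0.3372


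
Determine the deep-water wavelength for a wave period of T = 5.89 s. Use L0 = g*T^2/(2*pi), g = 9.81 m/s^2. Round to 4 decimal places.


L0 = g * T^2 / (2 * pi)
L0 = 9.81 * 5.89^2 / (2 * pi)
L0 = 9.81 * 34.6921 / 6.28319
L0 = 340.3295 / 6.28319
L0 = 54.1651 m

54.1651


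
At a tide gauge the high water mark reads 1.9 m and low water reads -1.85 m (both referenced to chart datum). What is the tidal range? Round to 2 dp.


Tidal range = High water - Low water
Tidal range = 1.9 - (-1.85)
Tidal range = 3.75 m

3.75


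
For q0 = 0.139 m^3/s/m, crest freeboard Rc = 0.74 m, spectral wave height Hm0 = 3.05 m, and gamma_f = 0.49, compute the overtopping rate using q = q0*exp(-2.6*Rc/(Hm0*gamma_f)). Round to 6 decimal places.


q = q0 * exp(-2.6 * Rc / (Hm0 * gamma_f))
Exponent = -2.6 * 0.74 / (3.05 * 0.49)
= -2.6 * 0.74 / 1.4945
= -1.287387
exp(-1.287387) = 0.275991
q = 0.139 * 0.275991
q = 0.038363 m^3/s/m

0.038363


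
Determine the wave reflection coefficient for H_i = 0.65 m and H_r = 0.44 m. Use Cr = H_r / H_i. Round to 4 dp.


Cr = H_r / H_i
Cr = 0.44 / 0.65
Cr = 0.6769

0.6769


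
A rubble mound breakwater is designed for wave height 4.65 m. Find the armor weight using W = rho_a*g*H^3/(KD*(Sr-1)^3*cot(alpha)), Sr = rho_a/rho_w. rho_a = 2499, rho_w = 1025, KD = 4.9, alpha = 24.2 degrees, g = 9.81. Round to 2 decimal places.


Sr = rho_a / rho_w = 2499 / 1025 = 2.438049
(Sr - 1) = 1.438049
(Sr - 1)^3 = 2.973862
cot(24.2) = 1 / tan(24.2) = 1 / 0.449418 = 2.225101
Numerator = 2499 * 9.81 * 4.65^3 = 2464870.5854
Denominator = 4.9 * 2.973862 * 2.225101 = 32.424004
W = 2464870.5854 / 32.424004
W = 76019.93 N

76019.93


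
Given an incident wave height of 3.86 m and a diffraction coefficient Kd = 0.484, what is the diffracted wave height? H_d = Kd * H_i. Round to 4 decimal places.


H_d = Kd * H_i
H_d = 0.484 * 3.86
H_d = 1.8682 m

1.8682


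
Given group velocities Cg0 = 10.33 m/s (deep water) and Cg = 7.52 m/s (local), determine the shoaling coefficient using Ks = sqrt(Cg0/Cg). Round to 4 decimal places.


Ks = sqrt(Cg0 / Cg)
Ks = sqrt(10.33 / 7.52)
Ks = sqrt(1.3737)
Ks = 1.1720

1.1720


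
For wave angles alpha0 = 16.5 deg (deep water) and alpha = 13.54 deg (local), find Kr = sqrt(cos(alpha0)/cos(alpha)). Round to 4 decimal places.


Kr = sqrt(cos(alpha0) / cos(alpha))
cos(16.5) = 0.958820
cos(13.54) = 0.972207
Kr = sqrt(0.958820 / 0.972207)
Kr = sqrt(0.986230)
Kr = 0.9931

0.9931


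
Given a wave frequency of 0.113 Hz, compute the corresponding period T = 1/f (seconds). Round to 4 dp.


T = 1 / f
T = 1 / 0.113
T = 8.8496 s

8.8496


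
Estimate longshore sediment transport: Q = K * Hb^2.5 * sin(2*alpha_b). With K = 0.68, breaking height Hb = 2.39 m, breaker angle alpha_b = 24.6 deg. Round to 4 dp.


Q = K * Hb^2.5 * sin(2 * alpha_b)
Hb^2.5 = 2.39^2.5 = 8.830692
sin(2 * 24.6) = sin(49.2) = 0.756995
Q = 0.68 * 8.830692 * 0.756995
Q = 4.5457 m^3/s

4.5457


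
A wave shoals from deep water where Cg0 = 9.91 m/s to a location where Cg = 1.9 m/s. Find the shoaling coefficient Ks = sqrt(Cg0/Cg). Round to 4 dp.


Ks = sqrt(Cg0 / Cg)
Ks = sqrt(9.91 / 1.9)
Ks = sqrt(5.2158)
Ks = 2.2838

2.2838
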